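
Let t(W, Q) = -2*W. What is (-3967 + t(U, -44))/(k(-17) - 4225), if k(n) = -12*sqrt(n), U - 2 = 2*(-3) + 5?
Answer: 2395575/2550439 - 6804*I*sqrt(17)/2550439 ≈ 0.93928 - 0.011*I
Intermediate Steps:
U = 1 (U = 2 + (2*(-3) + 5) = 2 + (-6 + 5) = 2 - 1 = 1)
(-3967 + t(U, -44))/(k(-17) - 4225) = (-3967 - 2*1)/(-12*I*sqrt(17) - 4225) = (-3967 - 2)/(-12*I*sqrt(17) - 4225) = -3969/(-12*I*sqrt(17) - 4225) = -3969/(-4225 - 12*I*sqrt(17))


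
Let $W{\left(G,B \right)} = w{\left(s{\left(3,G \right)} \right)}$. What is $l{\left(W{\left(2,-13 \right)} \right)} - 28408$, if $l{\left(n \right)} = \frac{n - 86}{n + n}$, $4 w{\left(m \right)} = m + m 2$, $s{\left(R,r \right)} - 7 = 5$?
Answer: $- \frac{511421}{18} \approx -28412.0$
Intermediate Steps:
$s{\left(R,r \right)} = 12$ ($s{\left(R,r \right)} = 7 + 5 = 12$)
$w{\left(m \right)} = \frac{3 m}{4}$ ($w{\left(m \right)} = \frac{m + m 2}{4} = \frac{m + 2 m}{4} = \frac{3 m}{4}$)
$W{\left(G,B \right)} = 9$ ($W{\left(G,B \right)} = \frac{3}{4} \cdot 12 = 9$)
$l{\left(n \right)} = \frac{-86 + n}{2 n}$
$l{\left(W{\left(2,-13 \right)} \right)} - 28408 = \frac{-86 + 9}{2 \cdot 9} - 28408 = \frac{1}{2} \cdot \frac{1}{9} \left(-77\right) - 28408 = - \frac{77}{18} - 28408 = - \frac{511421}{18}$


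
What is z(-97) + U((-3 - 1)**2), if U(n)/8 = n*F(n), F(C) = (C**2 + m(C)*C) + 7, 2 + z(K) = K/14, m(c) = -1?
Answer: 442499/14 ≈ 31607.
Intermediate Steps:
z(K) = -2 + K/14
F(C) = 7 + C**2 - C (F(C) = (C**2 - C) + 7 = 7 + C**2 - C)
U(n) = 8*n*(7 + n**2 - n) (U(n) = 8*(n*(7 + n**2 - n)) = 8*n*(7 + n**2 - n))
z(-97) + U((-3 - 1)**2) = (-2 + (1/14)*(-97)) + 8*(-3 - 1)**2*(7 + ((-3 - 1)**2)**2 - (-3 - 1)**2) = (-2 - 97/14) + 8*(-4)**2*(7 + ((-4)**2)**2 - 1*(-4)**2) = -125/14 + 8*16*(7 + 16**2 - 1*16) = -125/14 + 8*16*(7 + 256 - 16) = -125/14 + 8*16*247 = -125/14 + 31616 = 442499/14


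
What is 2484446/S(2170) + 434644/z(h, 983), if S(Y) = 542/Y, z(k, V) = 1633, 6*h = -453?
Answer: 4402071633554/442543 ≈ 9.9472e+6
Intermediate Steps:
h = -151/2 (h = (⅙)*(-453) = -151/2 ≈ -75.500)
2484446/S(2170) + 434644/z(h, 983) = 2484446/((542/2170)) + 434644/1633 = 2484446/((542*(1/2170))) + 434644*(1/1633) = 2484446/(271/1085) + 434644/1633 = 2484446*(1085/271) + 434644/1633 = 2695623910/271 + 434644/1633 = 4402071633554/442543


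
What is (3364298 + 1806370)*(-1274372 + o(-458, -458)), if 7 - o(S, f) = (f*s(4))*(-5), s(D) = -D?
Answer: -6541955006940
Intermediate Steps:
o(S, f) = 7 - 20*f (o(S, f) = 7 - f*(-1*4)*(-5) = 7 - f*(-4)*(-5) = 7 - (-4*f)*(-5) = 7 - 20*f)
(3364298 + 1806370)*(-1274372 + o(-458, -458)) = (3364298 + 1806370)*(-1274372 + (7 - 20*(-458))) = 5170668*(-1274372 + (7 + 9160)) = 5170668*(-1274372 + 9167) = 5170668*(-1265205) = -6541955006940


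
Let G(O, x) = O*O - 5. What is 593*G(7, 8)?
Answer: 26092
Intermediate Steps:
G(O, x) = -5 + O**2 (G(O, x) = O**2 - 5 = -5 + O**2)
593*G(7, 8) = 593*(-5 + 7**2) = 593*(-5 + 49) = 593*44 = 26092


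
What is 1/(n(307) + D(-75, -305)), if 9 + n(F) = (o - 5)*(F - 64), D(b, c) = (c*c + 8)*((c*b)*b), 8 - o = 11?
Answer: -1/159609742578 ≈ -6.2653e-12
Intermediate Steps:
o = -3 (o = 8 - 1*11 = 8 - 11 = -3)
D(b, c) = c*b²*(8 + c²) (D(b, c) = (c² + 8)*((b*c)*b) = (8 + c²)*(c*b²) = c*b²*(8 + c²))
n(F) = 503 - 8*F (n(F) = -9 + (-3 - 5)*(F - 64) = -9 - 8*(-64 + F) = -9 + (512 - 8*F) = 503 - 8*F)
1/(n(307) + D(-75, -305)) = 1/((503 - 8*307) - 305*(-75)²*(8 + (-305)²)) = 1/((503 - 2456) - 305*5625*(8 + 93025)) = 1/(-1953 - 305*5625*93033) = 1/(-1953 - 159609740625) = 1/(-159609742578) = -1/159609742578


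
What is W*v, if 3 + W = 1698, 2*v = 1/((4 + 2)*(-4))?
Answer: -565/16 ≈ -35.313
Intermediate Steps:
v = -1/48 (v = (1/((4 + 2)*(-4)))/2 = (-1/4/6)/2 = ((1/6)*(-1/4))/2 = (1/2)*(-1/24) = -1/48 ≈ -0.020833)
W = 1695 (W = -3 + 1698 = 1695)
W*v = 1695*(-1/48) = -565/16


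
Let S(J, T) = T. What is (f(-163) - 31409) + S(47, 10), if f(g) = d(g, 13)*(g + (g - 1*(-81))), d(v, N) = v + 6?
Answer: 7066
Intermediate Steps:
d(v, N) = 6 + v
f(g) = (6 + g)*(81 + 2*g) (f(g) = (6 + g)*(g + (g - 1*(-81))) = (6 + g)*(g + (g + 81)) = (6 + g)*(g + (81 + g)) = (6 + g)*(81 + 2*g))
(f(-163) - 31409) + S(47, 10) = ((6 - 163)*(81 + 2*(-163)) - 31409) + 10 = (-157*(81 - 326) - 31409) + 10 = (-157*(-245) - 31409) + 10 = (38465 - 31409) + 10 = 7056 + 10 = 7066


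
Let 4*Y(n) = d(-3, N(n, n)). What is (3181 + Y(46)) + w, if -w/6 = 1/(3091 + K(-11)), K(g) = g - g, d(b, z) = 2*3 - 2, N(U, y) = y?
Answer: 9835556/3091 ≈ 3182.0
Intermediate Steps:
d(b, z) = 4 (d(b, z) = 6 - 2 = 4)
Y(n) = 1 (Y(n) = (¼)*4 = 1)
K(g) = 0
w = -6/3091 (w = -6/(3091 + 0) = -6/3091 ≈ -0.0019411)
(3181 + Y(46)) + w = (3181 + 1) - 6/3091 = 3182 - 6/3091 = 9835556/3091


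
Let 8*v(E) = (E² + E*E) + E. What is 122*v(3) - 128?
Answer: 769/4 ≈ 192.25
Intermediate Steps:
v(E) = E²/4 + E/8 (v(E) = ((E² + E*E) + E)/8 = ((E² + E²) + E)/8 = (2*E² + E)/8 = (E + 2*E²)/8 = E²/4 + E/8)
122*v(3) - 128 = 122*((⅛)*3*(1 + 2*3)) - 128 = 122*((⅛)*3*(1 + 6)) - 128 = 122*((⅛)*3*7) - 128 = 122*(21/8) - 128 = 1281/4 - 128 = 769/4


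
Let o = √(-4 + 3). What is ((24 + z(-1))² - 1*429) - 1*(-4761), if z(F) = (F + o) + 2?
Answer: 4956 + 50*I ≈ 4956.0 + 50.0*I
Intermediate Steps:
o = I (o = √(-1) = I ≈ 1.0*I)
z(F) = 2 + I + F (z(F) = (F + I) + 2 = (I + F) + 2 = 2 + I + F)
((24 + z(-1))² - 1*429) - 1*(-4761) = ((24 + (2 + I - 1))² - 1*429) - 1*(-4761) = ((24 + (1 + I))² - 429) + 4761 = ((25 + I)² - 429) + 4761 = (-429 + (25 + I)²) + 4761 = 4332 + (25 + I)²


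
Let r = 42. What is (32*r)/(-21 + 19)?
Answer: -672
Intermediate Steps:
(32*r)/(-21 + 19) = (32*42)/(-21 + 19) = 1344/(-2) = 1344*(-½) = -672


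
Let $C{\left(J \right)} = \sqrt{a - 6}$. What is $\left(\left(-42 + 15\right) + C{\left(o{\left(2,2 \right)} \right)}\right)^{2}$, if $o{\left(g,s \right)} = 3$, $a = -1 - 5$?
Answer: $717 - 108 i \sqrt{3} \approx 717.0 - 187.06 i$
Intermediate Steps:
$a = -6$ ($a = -1 - 5 = -6$)
$C{\left(J \right)} = 2 i \sqrt{3}$ ($C{\left(J \right)} = \sqrt{-6 - 6} = \sqrt{-12} = 2 i \sqrt{3}$)
$\left(\left(-42 + 15\right) + C{\left(o{\left(2,2 \right)} \right)}\right)^{2} = \left(\left(-42 + 15\right) + 2 i \sqrt{3}\right)^{2} = \left(-27 + 2 i \sqrt{3}\right)^{2}$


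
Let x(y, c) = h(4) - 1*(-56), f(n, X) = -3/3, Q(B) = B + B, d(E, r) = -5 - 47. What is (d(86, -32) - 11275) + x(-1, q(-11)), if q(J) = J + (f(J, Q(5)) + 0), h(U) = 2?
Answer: -11269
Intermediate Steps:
d(E, r) = -52
Q(B) = 2*B
f(n, X) = -1 (f(n, X) = -3*1/3 = -1)
q(J) = -1 + J (q(J) = J + (-1 + 0) = J - 1 = -1 + J)
x(y, c) = 58 (x(y, c) = 2 - 1*(-56) = 2 + 56 = 58)
(d(86, -32) - 11275) + x(-1, q(-11)) = (-52 - 11275) + 58 = -11327 + 58 = -11269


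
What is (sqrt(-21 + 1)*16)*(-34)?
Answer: -1088*I*sqrt(5) ≈ -2432.8*I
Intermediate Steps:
(sqrt(-21 + 1)*16)*(-34) = (sqrt(-20)*16)*(-34) = ((2*I*sqrt(5))*16)*(-34) = (32*I*sqrt(5))*(-34) = -1088*I*sqrt(5)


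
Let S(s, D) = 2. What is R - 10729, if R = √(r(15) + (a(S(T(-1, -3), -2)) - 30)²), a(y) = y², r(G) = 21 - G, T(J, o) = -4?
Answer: -10729 + √682 ≈ -10703.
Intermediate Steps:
R = √682 (R = √((21 - 1*15) + (2² - 30)²) = √((21 - 15) + (4 - 30)²) = √(6 + (-26)²) = √(6 + 676) = √682 ≈ 26.115)
R - 10729 = √682 - 10729 = -10729 + √682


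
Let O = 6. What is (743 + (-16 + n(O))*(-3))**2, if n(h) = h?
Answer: 597529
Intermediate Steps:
(743 + (-16 + n(O))*(-3))**2 = (743 + (-16 + 6)*(-3))**2 = (743 - 10*(-3))**2 = (743 + 30)**2 = 773**2 = 597529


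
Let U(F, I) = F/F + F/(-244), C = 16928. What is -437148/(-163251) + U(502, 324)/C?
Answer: 100309331621/37460953024 ≈ 2.6777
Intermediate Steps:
U(F, I) = 1 - F/244 (U(F, I) = 1 + F*(-1/244) = 1 - F/244)
-437148/(-163251) + U(502, 324)/C = -437148/(-163251) + (1 - 1/244*502)/16928 = -437148*(-1/163251) + (1 - 251/122)*(1/16928) = 48572/18139 - 129/122*1/16928 = 48572/18139 - 129/2065216 = 100309331621/37460953024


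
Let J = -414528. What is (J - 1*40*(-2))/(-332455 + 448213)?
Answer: -207224/57879 ≈ -3.5803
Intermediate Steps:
(J - 1*40*(-2))/(-332455 + 448213) = (-414528 - 1*40*(-2))/(-332455 + 448213) = (-414528 - 40*(-2))/115758 = (-414528 + 80)*(1/115758) = -414448*1/115758 = -207224/57879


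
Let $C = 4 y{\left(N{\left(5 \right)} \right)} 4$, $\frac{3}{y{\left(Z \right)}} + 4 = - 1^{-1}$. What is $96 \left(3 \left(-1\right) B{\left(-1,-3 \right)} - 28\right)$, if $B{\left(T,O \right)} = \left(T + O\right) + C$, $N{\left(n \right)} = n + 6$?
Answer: $\frac{6144}{5} \approx 1228.8$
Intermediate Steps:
$N{\left(n \right)} = 6 + n$
$y{\left(Z \right)} = - \frac{3}{5}$ ($y{\left(Z \right)} = \frac{3}{-4 - 1^{-1}} = \frac{3}{-4 - 1} = \frac{3}{-5} = 3 \left(- \frac{1}{5}\right) = - \frac{3}{5}$)
$C = - \frac{48}{5}$ ($C = 4 \left(- \frac{3}{5}\right) 4 = \left(- \frac{12}{5}\right) 4 = - \frac{48}{5} \approx -9.6$)
$B{\left(T,O \right)} = - \frac{48}{5} + O + T$ ($B{\left(T,O \right)} = \left(T + O\right) - \frac{48}{5} = \left(O + T\right) - \frac{48}{5} = - \frac{48}{5} + O + T$)
$96 \left(3 \left(-1\right) B{\left(-1,-3 \right)} - 28\right) = 96 \left(3 \left(-1\right) \left(- \frac{48}{5} - 3 - 1\right) - 28\right) = 96 \left(\left(-3\right) \left(- \frac{68}{5}\right) - 28\right) = 96 \left(\frac{204}{5} - 28\right) = 96 \cdot \frac{64}{5} = \frac{6144}{5}$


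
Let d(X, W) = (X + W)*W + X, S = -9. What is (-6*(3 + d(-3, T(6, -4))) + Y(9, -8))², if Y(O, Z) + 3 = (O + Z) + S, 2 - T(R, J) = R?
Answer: 32041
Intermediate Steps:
T(R, J) = 2 - R
d(X, W) = X + W*(W + X) (d(X, W) = (W + X)*W + X = W*(W + X) + X = X + W*(W + X))
Y(O, Z) = -12 + O + Z (Y(O, Z) = -3 + ((O + Z) - 9) = -3 + (-9 + O + Z) = -12 + O + Z)
(-6*(3 + d(-3, T(6, -4))) + Y(9, -8))² = (-6*(3 + (-3 + (2 - 1*6)² + (2 - 1*6)*(-3))) + (-12 + 9 - 8))² = (-6*(3 + (-3 + (2 - 6)² + (2 - 6)*(-3))) - 11)² = (-6*(3 + (-3 + (-4)² - 4*(-3))) - 11)² = (-6*(3 + (-3 + 16 + 12)) - 11)² = (-6*(3 + 25) - 11)² = (-6*28 - 11)² = (-168 - 11)² = (-179)² = 32041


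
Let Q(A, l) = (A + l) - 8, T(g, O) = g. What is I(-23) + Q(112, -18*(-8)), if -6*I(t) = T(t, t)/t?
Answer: 1487/6 ≈ 247.83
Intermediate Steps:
Q(A, l) = -8 + A + l
I(t) = -⅙ (I(t) = -t/(6*t) = -⅙*1 = -⅙)
I(-23) + Q(112, -18*(-8)) = -⅙ + (-8 + 112 - 18*(-8)) = -⅙ + (-8 + 112 + 144) = -⅙ + 248 = 1487/6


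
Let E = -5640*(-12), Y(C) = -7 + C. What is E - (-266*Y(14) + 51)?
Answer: 69491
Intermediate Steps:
E = 67680
E - (-266*Y(14) + 51) = 67680 - (-266*(-7 + 14) + 51) = 67680 - (-266*7 + 51) = 67680 - (-1862 + 51) = 67680 - 1*(-1811) = 67680 + 1811 = 69491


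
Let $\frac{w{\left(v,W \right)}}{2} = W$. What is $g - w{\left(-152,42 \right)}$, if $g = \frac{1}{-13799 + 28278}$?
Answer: $- \frac{1216235}{14479} \approx -84.0$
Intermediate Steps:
$g = \frac{1}{14479} \approx 6.9065 \cdot 10^{-5}$
$w{\left(v,W \right)} = 2 W$
$g - w{\left(-152,42 \right)} = \frac{1}{14479} - 2 \cdot 42 = \frac{1}{14479} - 84 = - \frac{1216235}{14479}$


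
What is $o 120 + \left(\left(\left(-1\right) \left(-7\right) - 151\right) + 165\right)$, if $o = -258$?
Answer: $-30939$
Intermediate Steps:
$o 120 + \left(\left(\left(-1\right) \left(-7\right) - 151\right) + 165\right) = \left(-258\right) 120 + \left(\left(\left(-1\right) \left(-7\right) - 151\right) + 165\right) = -30960 + \left(\left(7 - 151\right) + 165\right) = -30960 + \left(-144 + 165\right) = -30960 + 21 = -30939$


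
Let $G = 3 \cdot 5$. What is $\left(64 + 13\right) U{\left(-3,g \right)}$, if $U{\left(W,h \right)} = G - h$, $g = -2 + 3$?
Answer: $1078$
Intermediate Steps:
$g = 1$
$G = 15$
$U{\left(W,h \right)} = 15 - h$
$\left(64 + 13\right) U{\left(-3,g \right)} = \left(64 + 13\right) \left(15 - 1\right) = 77 \left(15 - 1\right) = 77 \cdot 14 = 1078$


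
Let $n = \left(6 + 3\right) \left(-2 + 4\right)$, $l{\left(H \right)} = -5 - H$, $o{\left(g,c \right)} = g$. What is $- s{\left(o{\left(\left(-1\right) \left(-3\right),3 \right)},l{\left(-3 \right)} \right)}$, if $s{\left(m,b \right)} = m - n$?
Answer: $15$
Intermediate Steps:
$n = 18$ ($n = 9 \cdot 2 = 18$)
$s{\left(m,b \right)} = -18 + m$ ($s{\left(m,b \right)} = m - 18 = -18 + m$)
$- s{\left(o{\left(\left(-1\right) \left(-3\right),3 \right)},l{\left(-3 \right)} \right)} = - (-18 - -3) = - (-18 + 3) = \left(-1\right) \left(-15\right) = 15$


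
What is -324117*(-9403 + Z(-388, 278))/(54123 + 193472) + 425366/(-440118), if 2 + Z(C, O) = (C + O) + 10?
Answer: 135578032529126/10897101621 ≈ 12442.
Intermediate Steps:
Z(C, O) = 8 + C + O (Z(C, O) = -2 + ((C + O) + 10) = -2 + (10 + C + O) = 8 + C + O)
-324117*(-9403 + Z(-388, 278))/(54123 + 193472) + 425366/(-440118) = -324117*(-9403 + (8 - 388 + 278))/(54123 + 193472) + 425366/(-440118) = -324117/(247595/(-9403 - 102)) + 425366*(-1/440118) = -324117/(247595/(-9505)) - 212683/220059 = -324117/(247595*(-1/9505)) - 212683/220059 = -324117/(-49519/1901) - 212683/220059 = -324117*(-1901/49519) - 212683/220059 = 616146417/49519 - 212683/220059 = 135578032529126/10897101621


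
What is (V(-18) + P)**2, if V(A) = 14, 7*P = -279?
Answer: 32761/49 ≈ 668.59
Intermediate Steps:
P = -279/7 (P = (1/7)*(-279) = -279/7 ≈ -39.857)
(V(-18) + P)**2 = (14 - 279/7)**2 = (-181/7)**2 = 32761/49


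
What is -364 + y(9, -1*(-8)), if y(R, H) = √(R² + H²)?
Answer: -364 + √145 ≈ -351.96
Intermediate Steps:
y(R, H) = √(H² + R²)
-364 + y(9, -1*(-8)) = -364 + √((-1*(-8))² + 9²) = -364 + √(8² + 81) = -364 + √(64 + 81) = -364 + √145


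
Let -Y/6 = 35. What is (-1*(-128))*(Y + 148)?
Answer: -7936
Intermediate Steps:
Y = -210 (Y = -6*35 = -210)
(-1*(-128))*(Y + 148) = (-1*(-128))*(-210 + 148) = 128*(-62) = -7936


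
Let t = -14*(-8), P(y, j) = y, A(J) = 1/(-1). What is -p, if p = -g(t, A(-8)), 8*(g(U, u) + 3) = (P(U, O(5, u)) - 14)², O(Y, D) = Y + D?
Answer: 2395/2 ≈ 1197.5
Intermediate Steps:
O(Y, D) = D + Y
A(J) = -1
t = 112
g(U, u) = -3 + (-14 + U)²/8 (g(U, u) = -3 + (U - 14)²/8 = -3 + (-14 + U)²/8)
p = -2395/2 (p = -(-3 + (-14 + 112)²/8) = -(-3 + (⅛)*98²) = -(-3 + (⅛)*9604) = -(-3 + 2401/2) = -1*2395/2 = -2395/2 ≈ -1197.5)
-p = -1*(-2395/2) = 2395/2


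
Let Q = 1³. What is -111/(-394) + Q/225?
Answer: 25369/88650 ≈ 0.28617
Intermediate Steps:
Q = 1
-111/(-394) + Q/225 = -111/(-394) + 1/225 = -111*(-1/394) + 1*(1/225) = 111/394 + 1/225 = 25369/88650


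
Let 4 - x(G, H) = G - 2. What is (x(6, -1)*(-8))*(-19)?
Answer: 0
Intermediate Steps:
x(G, H) = 6 - G (x(G, H) = 4 - (G - 2) = 4 - (-2 + G) = 4 + (2 - G) = 6 - G)
(x(6, -1)*(-8))*(-19) = ((6 - 1*6)*(-8))*(-19) = ((6 - 6)*(-8))*(-19) = (0*(-8))*(-19) = 0*(-19) = 0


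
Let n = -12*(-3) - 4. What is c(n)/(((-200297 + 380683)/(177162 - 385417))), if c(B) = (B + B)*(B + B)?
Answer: -426506240/90193 ≈ -4728.8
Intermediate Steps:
n = 32 (n = 36 - 4 = 32)
c(B) = 4*B² (c(B) = (2*B)*(2*B) = 4*B²)
c(n)/(((-200297 + 380683)/(177162 - 385417))) = (4*32²)/(((-200297 + 380683)/(177162 - 385417))) = (4*1024)/((180386/(-208255))) = 4096/((180386*(-1/208255))) = 4096/(-180386/208255) = 4096*(-208255/180386) = -426506240/90193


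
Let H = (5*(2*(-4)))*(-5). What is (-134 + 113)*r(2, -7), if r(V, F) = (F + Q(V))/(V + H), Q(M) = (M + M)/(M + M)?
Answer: 63/101 ≈ 0.62376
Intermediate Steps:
Q(M) = 1 (Q(M) = (2*M)/((2*M)) = (2*M)*(1/(2*M)) = 1)
H = 200 (H = (5*(-8))*(-5) = -40*(-5) = 200)
r(V, F) = (1 + F)/(200 + V) (r(V, F) = (F + 1)/(V + 200) = (1 + F)/(200 + V))
(-134 + 113)*r(2, -7) = (-134 + 113)*((1 - 7)/(200 + 2)) = -21*(-6)/202 = -21*(-3/101) = 63/101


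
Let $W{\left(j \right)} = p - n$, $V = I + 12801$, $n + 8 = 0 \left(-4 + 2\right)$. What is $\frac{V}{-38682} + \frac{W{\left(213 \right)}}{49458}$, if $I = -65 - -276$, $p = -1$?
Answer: $- \frac{107212787}{318855726} \approx -0.33624$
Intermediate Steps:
$n = -8$ ($n = -8 + 0 \left(-4 + 2\right) = -8 + 0 \left(-2\right) = -8 + 0 = -8$)
$I = 211$ ($I = -65 + 276 = 211$)
$V = 13012$ ($V = 211 + 12801 = 13012$)
$W{\left(j \right)} = 7$ ($W{\left(j \right)} = -1 - -8 = -1 + 8 = 7$)
$\frac{V}{-38682} + \frac{W{\left(213 \right)}}{49458} = \frac{13012}{-38682} + \frac{7}{49458} = 13012 \left(- \frac{1}{38682}\right) + 7 \cdot \frac{1}{49458} = - \frac{6506}{19341} + \frac{7}{49458} = - \frac{107212787}{318855726}$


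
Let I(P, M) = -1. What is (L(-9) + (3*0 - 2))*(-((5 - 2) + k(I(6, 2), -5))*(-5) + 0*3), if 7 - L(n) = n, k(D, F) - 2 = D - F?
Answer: 630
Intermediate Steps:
k(D, F) = 2 + D - F (k(D, F) = 2 + (D - F) = 2 + D - F)
L(n) = 7 - n
(L(-9) + (3*0 - 2))*(-((5 - 2) + k(I(6, 2), -5))*(-5) + 0*3) = ((7 - 1*(-9)) + (3*0 - 2))*(-((5 - 2) + (2 - 1 - 1*(-5)))*(-5) + 0*3) = ((7 + 9) + (0 - 2))*(-(3 + (2 - 1 + 5))*(-5) + 0) = (16 - 2)*(-(3 + 6)*(-5) + 0) = 14*(-1*9*(-5) + 0) = 14*(-9*(-5) + 0) = 14*(45 + 0) = 14*45 = 630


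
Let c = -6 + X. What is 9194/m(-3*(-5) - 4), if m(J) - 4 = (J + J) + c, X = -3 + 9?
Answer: 4597/13 ≈ 353.62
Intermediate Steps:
X = 6
c = 0 (c = -6 + 6 = 0)
m(J) = 4 + 2*J (m(J) = 4 + ((J + J) + 0) = 4 + (2*J + 0) = 4 + 2*J)
9194/m(-3*(-5) - 4) = 9194/(4 + 2*(-3*(-5) - 4)) = 9194/(4 + 2*(15 - 4)) = 9194/(4 + 2*11) = 9194/(4 + 22) = 9194/26 = 9194*(1/26) = 4597/13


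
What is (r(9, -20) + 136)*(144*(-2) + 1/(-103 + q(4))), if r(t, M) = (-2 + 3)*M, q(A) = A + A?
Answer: -3173876/95 ≈ -33409.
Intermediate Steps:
q(A) = 2*A
r(t, M) = M (r(t, M) = 1*M = M)
(r(9, -20) + 136)*(144*(-2) + 1/(-103 + q(4))) = (-20 + 136)*(144*(-2) + 1/(-103 + 2*4)) = 116*(-288 + 1/(-103 + 8)) = 116*(-288 + 1/(-95)) = 116*(-288 - 1/95) = 116*(-27361/95) = -3173876/95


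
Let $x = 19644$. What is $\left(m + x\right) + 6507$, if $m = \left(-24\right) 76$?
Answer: $24327$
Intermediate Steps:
$m = -1824$
$\left(m + x\right) + 6507 = \left(-1824 + 19644\right) + 6507 = 17820 + 6507 = 24327$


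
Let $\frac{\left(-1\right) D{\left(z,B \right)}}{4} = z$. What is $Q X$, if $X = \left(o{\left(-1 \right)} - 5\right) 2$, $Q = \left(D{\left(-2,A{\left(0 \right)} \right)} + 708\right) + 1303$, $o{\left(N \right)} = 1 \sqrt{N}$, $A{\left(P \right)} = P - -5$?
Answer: $-20190 + 4038 i \approx -20190.0 + 4038.0 i$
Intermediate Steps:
$A{\left(P \right)} = 5 + P$ ($A{\left(P \right)} = P + 5 = 5 + P$)
$o{\left(N \right)} = \sqrt{N}$
$D{\left(z,B \right)} = - 4 z$
$Q = 2019$ ($Q = \left(\left(-4\right) \left(-2\right) + 708\right) + 1303 = \left(8 + 708\right) + 1303 = 716 + 1303 = 2019$)
$X = -10 + 2 i$ ($X = \left(\sqrt{-1} - 5\right) 2 = \left(i - 5\right) 2 = \left(-5 + i\right) 2 = -10 + 2 i \approx -10.0 + 2.0 i$)
$Q X = 2019 \left(-10 + 2 i\right) = -20190 + 4038 i$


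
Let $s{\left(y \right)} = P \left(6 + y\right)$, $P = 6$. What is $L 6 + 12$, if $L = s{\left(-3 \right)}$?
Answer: $120$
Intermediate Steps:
$s{\left(y \right)} = 36 + 6 y$ ($s{\left(y \right)} = 6 \left(6 + y\right) = 36 + 6 y$)
$L = 18$ ($L = 36 + 6 \left(-3\right) = 36 - 18 = 18$)
$L 6 + 12 = 18 \cdot 6 + 12 = 108 + 12 = 120$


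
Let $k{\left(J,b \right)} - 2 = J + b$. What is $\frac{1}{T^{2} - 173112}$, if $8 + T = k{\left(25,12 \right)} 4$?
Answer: $- \frac{1}{151208} \approx -6.6134 \cdot 10^{-6}$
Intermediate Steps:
$k{\left(J,b \right)} = 2 + J + b$ ($k{\left(J,b \right)} = 2 + \left(J + b\right) = 2 + J + b$)
$T = 148$ ($T = -8 + \left(2 + 25 + 12\right) 4 = -8 + 39 \cdot 4 = -8 + 156 = 148$)
$\frac{1}{T^{2} - 173112} = \frac{1}{148^{2} - 173112} = \frac{1}{21904 - 173112} = \frac{1}{-151208} = - \frac{1}{151208}$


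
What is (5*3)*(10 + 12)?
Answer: 330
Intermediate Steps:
(5*3)*(10 + 12) = 15*22 = 330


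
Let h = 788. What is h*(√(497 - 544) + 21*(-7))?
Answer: -115836 + 788*I*√47 ≈ -1.1584e+5 + 5402.3*I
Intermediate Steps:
h*(√(497 - 544) + 21*(-7)) = 788*(√(497 - 544) + 21*(-7)) = 788*(√(-47) - 147) = 788*(I*√47 - 147) = 788*(-147 + I*√47) = -115836 + 788*I*√47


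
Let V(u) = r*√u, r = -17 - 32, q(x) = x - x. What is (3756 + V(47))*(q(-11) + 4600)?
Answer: 17277600 - 225400*√47 ≈ 1.5732e+7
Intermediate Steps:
q(x) = 0
r = -49
V(u) = -49*√u
(3756 + V(47))*(q(-11) + 4600) = (3756 - 49*√47)*(0 + 4600) = (3756 - 49*√47)*4600 = 17277600 - 225400*√47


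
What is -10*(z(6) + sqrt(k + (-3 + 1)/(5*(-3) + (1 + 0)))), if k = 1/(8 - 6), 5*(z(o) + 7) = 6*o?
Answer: -2 - 15*sqrt(14)/7 ≈ -10.018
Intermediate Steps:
z(o) = -7 + 6*o/5 (z(o) = -7 + (6*o)/5 = -7 + 6*o/5)
k = 1/2 ≈ 0.50000
-10*(z(6) + sqrt(k + (-3 + 1)/(5*(-3) + (1 + 0)))) = -10*((-7 + (6/5)*6) + sqrt(1/2 + (-3 + 1)/(5*(-3) + (1 + 0)))) = -10*((-7 + 36/5) + sqrt(1/2 - 2/(-15 + 1))) = -10*(1/5 + sqrt(1/2 - 2/(-14))) = -10*(1/5 + sqrt(1/2 - 2*(-1/14))) = -10*(1/5 + sqrt(1/2 + 1/7)) = -10*(1/5 + sqrt(9/14)) = -10*(1/5 + 3*sqrt(14)/14) = -2 - 15*sqrt(14)/7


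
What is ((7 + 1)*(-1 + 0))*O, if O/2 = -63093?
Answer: 1009488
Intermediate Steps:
O = -126186 (O = 2*(-63093) = -126186)
((7 + 1)*(-1 + 0))*O = ((7 + 1)*(-1 + 0))*(-126186) = (8*(-1))*(-126186) = -8*(-126186) = 1009488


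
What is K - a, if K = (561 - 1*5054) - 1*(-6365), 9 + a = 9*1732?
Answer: -13707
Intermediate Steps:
a = 15579 (a = -9 + 9*1732 = -9 + 15588 = 15579)
K = 1872 (K = (561 - 5054) + 6365 = -4493 + 6365 = 1872)
K - a = 1872 - 1*15579 = 1872 - 15579 = -13707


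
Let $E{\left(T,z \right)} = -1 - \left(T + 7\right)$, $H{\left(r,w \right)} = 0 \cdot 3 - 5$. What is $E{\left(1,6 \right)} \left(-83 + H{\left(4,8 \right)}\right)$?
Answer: $792$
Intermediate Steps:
$H{\left(r,w \right)} = -5$ ($H{\left(r,w \right)} = 0 - 5 = -5$)
$E{\left(T,z \right)} = -8 - T$ ($E{\left(T,z \right)} = -1 - \left(7 + T\right) = -8 - T$)
$E{\left(1,6 \right)} \left(-83 + H{\left(4,8 \right)}\right) = \left(-8 - 1\right) \left(-83 - 5\right) = \left(-8 - 1\right) \left(-88\right) = \left(-9\right) \left(-88\right) = 792$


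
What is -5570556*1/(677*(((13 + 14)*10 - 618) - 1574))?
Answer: 2785278/650597 ≈ 4.2811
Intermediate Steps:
-5570556*1/(677*(((13 + 14)*10 - 618) - 1574)) = -5570556*1/(677*((27*10 - 618) - 1574)) = -5570556*1/(677*((270 - 618) - 1574)) = -5570556*1/(677*(-348 - 1574)) = -5570556/(677*(-1922)) = -5570556/(-1301194) = -5570556*(-1/1301194) = 2785278/650597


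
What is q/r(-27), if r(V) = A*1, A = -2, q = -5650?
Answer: 2825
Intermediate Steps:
r(V) = -2 (r(V) = -2*1 = -2)
q/r(-27) = -5650/(-2) = -5650*(-1/2) = 2825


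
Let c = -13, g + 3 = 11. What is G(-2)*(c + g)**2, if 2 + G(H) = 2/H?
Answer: -75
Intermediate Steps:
g = 8 (g = -3 + 11 = 8)
G(H) = -2 + 2/H
G(-2)*(c + g)**2 = (-2 + 2/(-2))*(-13 + 8)**2 = (-2 + 2*(-1/2))*(-5)**2 = (-2 - 1)*25 = -3*25 = -75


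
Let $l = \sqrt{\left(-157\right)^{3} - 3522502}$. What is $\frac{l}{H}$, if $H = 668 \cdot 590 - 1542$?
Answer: $\frac{i \sqrt{7392395}}{392578} \approx 0.0069257 i$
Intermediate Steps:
$H = 392578$ ($H = 394120 - 1542 = 392578$)
$l = i \sqrt{7392395}$ ($l = \sqrt{-3869893 - 3522502} = \sqrt{-7392395} = i \sqrt{7392395} \approx 2718.9 i$)
$\frac{l}{H} = \frac{i \sqrt{7392395}}{392578}$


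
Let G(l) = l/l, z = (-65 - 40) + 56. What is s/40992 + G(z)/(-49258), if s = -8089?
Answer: -199244477/1009591968 ≈ -0.19735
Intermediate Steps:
z = -49 (z = -105 + 56 = -49)
G(l) = 1
s/40992 + G(z)/(-49258) = -8089/40992 + 1/(-49258) = -8089*1/40992 + 1*(-1/49258) = -8089/40992 - 1/49258 = -199244477/1009591968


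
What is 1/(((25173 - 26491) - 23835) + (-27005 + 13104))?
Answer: -1/39054 ≈ -2.5606e-5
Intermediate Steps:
1/(((25173 - 26491) - 23835) + (-27005 + 13104)) = 1/((-1318 - 23835) - 13901) = 1/(-25153 - 13901) = 1/(-39054) = -1/39054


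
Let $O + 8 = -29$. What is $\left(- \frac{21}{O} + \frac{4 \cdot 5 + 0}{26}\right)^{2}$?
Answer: $\frac{413449}{231361} \approx 1.787$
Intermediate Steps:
$O = -37$ ($O = -8 - 29 = -37$)
$\left(- \frac{21}{O} + \frac{4 \cdot 5 + 0}{26}\right)^{2} = \left(- \frac{21}{-37} + \frac{4 \cdot 5 + 0}{26}\right)^{2} = \left(\left(-21\right) \left(- \frac{1}{37}\right) + \left(20 + 0\right) \frac{1}{26}\right)^{2} = \left(\frac{21}{37} + 20 \cdot \frac{1}{26}\right)^{2} = \left(\frac{21}{37} + \frac{10}{13}\right)^{2} = \left(\frac{643}{481}\right)^{2} = \frac{413449}{231361}$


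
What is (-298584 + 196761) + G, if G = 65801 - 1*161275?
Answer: -197297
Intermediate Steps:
G = -95474 (G = 65801 - 161275 = -95474)
(-298584 + 196761) + G = (-298584 + 196761) - 95474 = -101823 - 95474 = -197297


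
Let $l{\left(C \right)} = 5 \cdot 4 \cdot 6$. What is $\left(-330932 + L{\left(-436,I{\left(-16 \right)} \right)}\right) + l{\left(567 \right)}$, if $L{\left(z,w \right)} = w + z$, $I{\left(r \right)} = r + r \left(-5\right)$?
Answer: $-331184$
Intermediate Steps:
$l{\left(C \right)} = 120$ ($l{\left(C \right)} = 20 \cdot 6 = 120$)
$I{\left(r \right)} = - 4 r$ ($I{\left(r \right)} = r - 5 r = - 4 r$)
$\left(-330932 + L{\left(-436,I{\left(-16 \right)} \right)}\right) + l{\left(567 \right)} = \left(-330932 - 372\right) + 120 = -331304 + 120 = -331184$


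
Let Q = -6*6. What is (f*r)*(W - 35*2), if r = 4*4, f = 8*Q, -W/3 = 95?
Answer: 1635840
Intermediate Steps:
Q = -36
W = -285 (W = -3*95 = -285)
f = -288 (f = 8*(-36) = -288)
r = 16
(f*r)*(W - 35*2) = (-288*16)*(-285 - 35*2) = -4608*(-285 - 1*70) = -4608*(-285 - 70) = -4608*(-355) = 1635840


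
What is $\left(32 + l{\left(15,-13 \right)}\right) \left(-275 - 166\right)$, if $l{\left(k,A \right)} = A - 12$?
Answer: $-3087$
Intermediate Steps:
$l{\left(k,A \right)} = -12 + A$
$\left(32 + l{\left(15,-13 \right)}\right) \left(-275 - 166\right) = \left(32 - 25\right) \left(-275 - 166\right) = \left(32 - 25\right) \left(-441\right) = 7 \left(-441\right) = -3087$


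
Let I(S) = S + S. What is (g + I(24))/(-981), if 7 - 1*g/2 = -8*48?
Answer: -830/981 ≈ -0.84608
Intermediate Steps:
g = 782 (g = 14 - (-16)*48 = 14 - 2*(-384) = 14 + 768 = 782)
I(S) = 2*S
(g + I(24))/(-981) = (782 + 2*24)/(-981) = (782 + 48)*(-1/981) = 830*(-1/981) = -830/981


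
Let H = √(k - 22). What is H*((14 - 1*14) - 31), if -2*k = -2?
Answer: -31*I*√21 ≈ -142.06*I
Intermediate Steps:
k = 1 (k = -½*(-2) = 1)
H = I*√21 (H = √(1 - 22) = √(-21) = I*√21 ≈ 4.5826*I)
H*((14 - 1*14) - 31) = (I*√21)*((14 - 1*14) - 31) = (I*√21)*((14 - 14) - 31) = (I*√21)*(0 - 31) = (I*√21)*(-31) = -31*I*√21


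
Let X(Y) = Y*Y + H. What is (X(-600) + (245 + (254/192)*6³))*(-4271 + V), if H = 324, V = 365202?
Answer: 520974663089/4 ≈ 1.3024e+11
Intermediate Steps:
X(Y) = 324 + Y² (X(Y) = Y*Y + 324 = Y² + 324 = 324 + Y²)
(X(-600) + (245 + (254/192)*6³))*(-4271 + V) = ((324 + (-600)²) + (245 + (254/192)*6³))*(-4271 + 365202) = ((324 + 360000) + (245 + (254*(1/192))*216))*360931 = (360324 + (245 + (127/96)*216))*360931 = (360324 + (245 + 1143/4))*360931 = (360324 + 2123/4)*360931 = (1443419/4)*360931 = 520974663089/4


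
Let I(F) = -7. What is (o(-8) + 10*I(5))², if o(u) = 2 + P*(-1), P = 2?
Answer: 4900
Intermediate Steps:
o(u) = 0 (o(u) = 2 + 2*(-1) = 2 - 2 = 0)
(o(-8) + 10*I(5))² = (0 + 10*(-7))² = (0 - 70)² = (-70)² = 4900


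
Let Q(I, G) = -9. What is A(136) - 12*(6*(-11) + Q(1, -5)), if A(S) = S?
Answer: 1036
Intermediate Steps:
A(136) - 12*(6*(-11) + Q(1, -5)) = 136 - 12*(6*(-11) - 9) = 136 - 12*(-66 - 9) = 136 - 12*(-75) = 136 - 1*(-900) = 136 + 900 = 1036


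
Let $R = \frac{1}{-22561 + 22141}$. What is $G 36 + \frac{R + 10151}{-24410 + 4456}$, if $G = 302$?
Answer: $\frac{91110489541}{8380680} \approx 10871.0$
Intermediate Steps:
$R = - \frac{1}{420}$ ($R = \frac{1}{-420} = - \frac{1}{420} \approx -0.002381$)
$G 36 + \frac{R + 10151}{-24410 + 4456} = 302 \cdot 36 + \frac{- \frac{1}{420} + 10151}{-24410 + 4456} = 10872 + \frac{4263419}{420 \left(-19954\right)} = 10872 + \frac{4263419}{420} \left(- \frac{1}{19954}\right) = 10872 - \frac{4263419}{8380680} = \frac{91110489541}{8380680}$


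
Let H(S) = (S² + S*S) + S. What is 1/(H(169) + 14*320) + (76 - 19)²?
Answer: 200693980/61771 ≈ 3249.0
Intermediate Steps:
H(S) = S + 2*S² (H(S) = (S² + S²) + S = 2*S² + S = S + 2*S²)
1/(H(169) + 14*320) + (76 - 19)² = 1/(169*(1 + 2*169) + 14*320) + (76 - 19)² = 1/(169*(1 + 338) + 4480) + 57² = 1/(169*339 + 4480) + 3249 = 1/(57291 + 4480) + 3249 = 1/61771 + 3249 = 200693980/61771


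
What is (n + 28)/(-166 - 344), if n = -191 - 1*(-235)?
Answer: -12/85 ≈ -0.14118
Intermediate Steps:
n = 44 (n = -191 + 235 = 44)
(n + 28)/(-166 - 344) = (44 + 28)/(-166 - 344) = 72/(-510) = 72*(-1/510) = -12/85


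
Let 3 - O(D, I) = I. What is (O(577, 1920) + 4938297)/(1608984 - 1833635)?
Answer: -4936380/224651 ≈ -21.974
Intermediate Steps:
O(D, I) = 3 - I
(O(577, 1920) + 4938297)/(1608984 - 1833635) = ((3 - 1*1920) + 4938297)/(1608984 - 1833635) = ((3 - 1920) + 4938297)/(-224651) = (-1917 + 4938297)*(-1/224651) = 4936380*(-1/224651) = -4936380/224651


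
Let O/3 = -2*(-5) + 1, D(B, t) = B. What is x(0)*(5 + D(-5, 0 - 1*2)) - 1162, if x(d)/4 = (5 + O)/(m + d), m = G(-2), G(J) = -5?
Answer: -1162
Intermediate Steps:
m = -5
O = 33 (O = 3*(-2*(-5) + 1) = 3*(10 + 1) = 3*11 = 33)
x(d) = 152/(-5 + d) (x(d) = 4*((5 + 33)/(-5 + d)) = 4*(38/(-5 + d)) = 152/(-5 + d))
x(0)*(5 + D(-5, 0 - 1*2)) - 1162 = (152/(-5 + 0))*(5 - 5) - 1162 = (152/(-5))*0 - 1162 = (152*(-⅕))*0 - 1162 = -152/5*0 - 1162 = 0 - 1162 = -1162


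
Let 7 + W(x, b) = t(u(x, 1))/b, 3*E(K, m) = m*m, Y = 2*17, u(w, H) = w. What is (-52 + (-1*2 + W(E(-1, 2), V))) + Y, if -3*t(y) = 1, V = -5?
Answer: -404/15 ≈ -26.933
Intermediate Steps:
t(y) = -1/3 (t(y) = -1/3*1 = -1/3)
Y = 34
E(K, m) = m**2/3 (E(K, m) = (m*m)/3 = m**2/3)
W(x, b) = -7 - 1/(3*b)
(-52 + (-1*2 + W(E(-1, 2), V))) + Y = (-52 + (-1*2 + (-7 - 1/3/(-5)))) + 34 = (-52 + (-2 + (-7 - 1/3*(-1/5)))) + 34 = (-52 + (-2 + (-7 + 1/15))) + 34 = (-52 + (-2 - 104/15)) + 34 = (-52 - 134/15) + 34 = -914/15 + 34 = -404/15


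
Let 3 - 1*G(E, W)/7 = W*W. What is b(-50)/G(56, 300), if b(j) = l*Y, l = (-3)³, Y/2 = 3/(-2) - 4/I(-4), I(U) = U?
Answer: -9/209993 ≈ -4.2859e-5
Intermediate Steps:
G(E, W) = 21 - 7*W² (G(E, W) = 21 - 7*W*W = 21 - 7*W²)
Y = -1 (Y = 2*(3/(-2) - 4/(-4)) = 2*(3*(-½) - 4*(-¼)) = 2*(-3/2 + 1) = 2*(-½) = -1)
l = -27
b(j) = 27 (b(j) = -27*(-1) = 27)
b(-50)/G(56, 300) = 27/(21 - 7*300²) = 27/(21 - 7*90000) = 27/(21 - 630000) = 27/(-629979) = 27*(-1/629979) = -9/209993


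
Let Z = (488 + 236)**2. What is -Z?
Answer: -524176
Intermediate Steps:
Z = 524176 (Z = 724**2 = 524176)
-Z = -1*524176 = -524176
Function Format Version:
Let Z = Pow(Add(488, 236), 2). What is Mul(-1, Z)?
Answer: -524176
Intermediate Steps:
Z = 524176 (Z = Pow(724, 2) = 524176)
Mul(-1, Z) = Mul(-1, 524176) = -524176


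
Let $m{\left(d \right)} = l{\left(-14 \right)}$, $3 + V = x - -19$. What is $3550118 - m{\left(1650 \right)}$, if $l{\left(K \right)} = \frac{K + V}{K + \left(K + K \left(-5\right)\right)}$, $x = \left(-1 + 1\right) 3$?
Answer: $\frac{74552477}{21} \approx 3.5501 \cdot 10^{6}$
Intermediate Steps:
$x = 0$ ($x = 0 \cdot 3 = 0$)
$V = 16$ ($V = -3 + \left(0 - -19\right) = -3 + \left(0 + 19\right) = -3 + 19 = 16$)
$l{\left(K \right)} = - \frac{16 + K}{3 K}$ ($l{\left(K \right)} = \frac{K + 16}{K + \left(K + K \left(-5\right)\right)} = \frac{16 + K}{K + \left(K - 5 K\right)} = \frac{16 + K}{K - 4 K} = \frac{16 + K}{\left(-3\right) K} = \left(16 + K\right) \left(- \frac{1}{3 K}\right) = - \frac{16 + K}{3 K}$)
$m{\left(d \right)} = \frac{1}{21}$ ($m{\left(d \right)} = \frac{-16 - -14}{3 \left(-14\right)} = \frac{1}{3} \left(- \frac{1}{14}\right) \left(-16 + 14\right) = \frac{1}{3} \left(- \frac{1}{14}\right) \left(-2\right) = \frac{1}{21}$)
$3550118 - m{\left(1650 \right)} = 3550118 - \frac{1}{21} = \frac{74552477}{21}$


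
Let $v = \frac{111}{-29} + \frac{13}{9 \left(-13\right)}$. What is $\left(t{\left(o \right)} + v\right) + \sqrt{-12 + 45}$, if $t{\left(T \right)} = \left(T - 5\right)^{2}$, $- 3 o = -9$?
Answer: $\frac{16}{261} + \sqrt{33} \approx 5.8059$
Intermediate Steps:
$v = - \frac{1028}{261}$ ($v = 111 \left(- \frac{1}{29}\right) + \frac{13}{-117} = - \frac{111}{29} + 13 \left(- \frac{1}{117}\right) = - \frac{111}{29} - \frac{1}{9} = - \frac{1028}{261} \approx -3.9387$)
$o = 3$ ($o = \left(- \frac{1}{3}\right) \left(-9\right) = 3$)
$t{\left(T \right)} = \left(-5 + T\right)^{2}$
$\left(t{\left(o \right)} + v\right) + \sqrt{-12 + 45} = \left(\left(-5 + 3\right)^{2} - \frac{1028}{261}\right) + \sqrt{-12 + 45} = \left(\left(-2\right)^{2} - \frac{1028}{261}\right) + \sqrt{33} = \left(4 - \frac{1028}{261}\right) + \sqrt{33} = \frac{16}{261} + \sqrt{33}$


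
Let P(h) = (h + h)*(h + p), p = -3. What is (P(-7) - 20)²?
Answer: 14400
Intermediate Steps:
P(h) = 2*h*(-3 + h) (P(h) = (h + h)*(h - 3) = (2*h)*(-3 + h) = 2*h*(-3 + h))
(P(-7) - 20)² = (2*(-7)*(-3 - 7) - 20)² = (2*(-7)*(-10) - 20)² = (140 - 20)² = 120² = 14400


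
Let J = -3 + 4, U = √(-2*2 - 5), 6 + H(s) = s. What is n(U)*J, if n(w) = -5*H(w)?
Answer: 30 - 15*I ≈ 30.0 - 15.0*I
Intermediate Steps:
H(s) = -6 + s
U = 3*I (U = √(-4 - 5) = √(-9) = 3*I ≈ 3.0*I)
n(w) = 30 - 5*w (n(w) = -5*(-6 + w) = 30 - 5*w)
J = 1
n(U)*J = (30 - 15*I)*1 = 30 - 15*I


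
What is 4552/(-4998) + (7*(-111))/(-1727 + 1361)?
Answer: 369569/304878 ≈ 1.2122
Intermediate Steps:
4552/(-4998) + (7*(-111))/(-1727 + 1361) = 4552*(-1/4998) - 777/(-366) = -2276/2499 - 777*(-1/366) = -2276/2499 + 259/122 = 369569/304878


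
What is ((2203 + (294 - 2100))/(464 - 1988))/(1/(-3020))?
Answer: 299735/381 ≈ 786.71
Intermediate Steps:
((2203 + (294 - 2100))/(464 - 1988))/(1/(-3020)) = ((2203 - 1806)/(-1524))/(-1/3020) = (397*(-1/1524))*(-3020) = -397/1524*(-3020) = 299735/381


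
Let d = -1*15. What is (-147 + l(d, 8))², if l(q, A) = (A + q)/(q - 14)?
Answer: 18113536/841 ≈ 21538.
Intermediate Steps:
d = -15
l(q, A) = (A + q)/(-14 + q)
(-147 + l(d, 8))² = (-147 + (8 - 15)/(-14 - 15))² = (-147 - 7/(-29))² = (-147 - 1/29*(-7))² = (-147 + 7/29)² = (-4256/29)² = 18113536/841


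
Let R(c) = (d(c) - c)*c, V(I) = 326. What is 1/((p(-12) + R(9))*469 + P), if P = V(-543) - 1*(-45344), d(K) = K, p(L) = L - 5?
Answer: 1/37697 ≈ 2.6527e-5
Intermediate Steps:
p(L) = -5 + L
R(c) = 0 (R(c) = (c - c)*c = 0*c = 0)
P = 45670 (P = 326 - 1*(-45344) = 326 + 45344 = 45670)
1/((p(-12) + R(9))*469 + P) = 1/(((-5 - 12) + 0)*469 + 45670) = 1/((-17 + 0)*469 + 45670) = 1/(-17*469 + 45670) = 1/(-7973 + 45670) = 1/37697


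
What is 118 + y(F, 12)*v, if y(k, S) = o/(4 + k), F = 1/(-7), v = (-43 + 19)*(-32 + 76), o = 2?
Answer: -3866/9 ≈ -429.56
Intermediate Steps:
v = -1056 (v = -24*44 = -1056)
F = -⅐ ≈ -0.14286
y(k, S) = 2/(4 + k)
118 + y(F, 12)*v = 118 + (2/(4 - ⅐))*(-1056) = 118 + (2/(27/7))*(-1056) = 118 + (2*(7/27))*(-1056) = 118 + (14/27)*(-1056) = 118 - 4928/9 = -3866/9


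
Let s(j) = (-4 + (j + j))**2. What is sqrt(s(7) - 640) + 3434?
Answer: 3434 + 6*I*sqrt(15) ≈ 3434.0 + 23.238*I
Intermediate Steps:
s(j) = (-4 + 2*j)**2
sqrt(s(7) - 640) + 3434 = sqrt(4*(-2 + 7)**2 - 640) + 3434 = sqrt(4*5**2 - 640) + 3434 = sqrt(4*25 - 640) + 3434 = sqrt(100 - 640) + 3434 = sqrt(-540) + 3434 = 6*I*sqrt(15) + 3434 = 3434 + 6*I*sqrt(15)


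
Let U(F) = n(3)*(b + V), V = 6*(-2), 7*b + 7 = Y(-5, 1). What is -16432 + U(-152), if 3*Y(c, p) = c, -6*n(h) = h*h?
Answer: -114885/7 ≈ -16412.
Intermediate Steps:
n(h) = -h²/6 (n(h) = -h*h/6 = -h²/6)
Y(c, p) = c/3
b = -26/21 (b = -1 + ((⅓)*(-5))/7 = -1 + (⅐)*(-5/3) = -1 - 5/21 = -26/21 ≈ -1.2381)
V = -12
U(F) = 139/7 (U(F) = (-⅙*3²)*(-26/21 - 12) = -⅙*9*(-278/21) = -3/2*(-278/21) = 139/7)
-16432 + U(-152) = -16432 + 139/7 = -114885/7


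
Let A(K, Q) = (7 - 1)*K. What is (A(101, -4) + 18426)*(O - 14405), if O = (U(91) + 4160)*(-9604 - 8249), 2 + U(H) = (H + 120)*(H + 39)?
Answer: -10733190970008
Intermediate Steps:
U(H) = -2 + (39 + H)*(120 + H) (U(H) = -2 + (H + 120)*(H + 39) = -2 + (120 + H)*(39 + H) = -2 + (39 + H)*(120 + H))
A(K, Q) = 6*K
O = -563940564 (O = ((4678 + 91² + 159*91) + 4160)*(-9604 - 8249) = ((4678 + 8281 + 14469) + 4160)*(-17853) = (27428 + 4160)*(-17853) = 31588*(-17853) = -563940564)
(A(101, -4) + 18426)*(O - 14405) = (6*101 + 18426)*(-563940564 - 14405) = (606 + 18426)*(-563954969) = 19032*(-563954969) = -10733190970008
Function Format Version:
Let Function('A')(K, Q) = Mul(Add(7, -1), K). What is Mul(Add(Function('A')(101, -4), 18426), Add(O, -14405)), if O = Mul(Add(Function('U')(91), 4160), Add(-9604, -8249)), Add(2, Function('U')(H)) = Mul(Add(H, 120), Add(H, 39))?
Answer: -10733190970008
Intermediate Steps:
Function('U')(H) = Add(-2, Mul(Add(39, H), Add(120, H))) (Function('U')(H) = Add(-2, Mul(Add(H, 120), Add(H, 39))) = Add(-2, Mul(Add(120, H), Add(39, H))) = Add(-2, Mul(Add(39, H), Add(120, H))))
Function('A')(K, Q) = Mul(6, K)
O = -563940564 (O = Mul(Add(Add(4678, Pow(91, 2), Mul(159, 91)), 4160), Add(-9604, -8249)) = Mul(Add(Add(4678, 8281, 14469), 4160), -17853) = Mul(Add(27428, 4160), -17853) = Mul(31588, -17853) = -563940564)
Mul(Add(Function('A')(101, -4), 18426), Add(O, -14405)) = Mul(Add(Mul(6, 101), 18426), Add(-563940564, -14405)) = Mul(Add(606, 18426), -563954969) = Mul(19032, -563954969) = -10733190970008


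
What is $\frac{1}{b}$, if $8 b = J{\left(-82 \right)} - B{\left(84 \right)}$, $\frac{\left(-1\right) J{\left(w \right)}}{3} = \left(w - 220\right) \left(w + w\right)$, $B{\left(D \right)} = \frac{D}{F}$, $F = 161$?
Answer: $- \frac{46}{854361} \approx -5.3841 \cdot 10^{-5}$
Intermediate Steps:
$B{\left(D \right)} = \frac{D}{161}$
$J{\left(w \right)} = - 6 w \left(-220 + w\right)$ ($J{\left(w \right)} = - 3 \left(w - 220\right) \left(w + w\right) = - 3 \left(-220 + w\right) 2 w = - 3 \cdot 2 w \left(-220 + w\right) = - 6 w \left(-220 + w\right)$)
$b = - \frac{854361}{46}$ ($b = \frac{6 \left(-82\right) \left(220 - -82\right) - \frac{1}{161} \cdot 84}{8} = \frac{6 \left(-82\right) \left(220 + 82\right) - \frac{12}{23}}{8} = \frac{6 \left(-82\right) 302 - \frac{12}{23}}{8} = \frac{-148584 - \frac{12}{23}}{8} = \frac{1}{8} \left(- \frac{3417444}{23}\right) = - \frac{854361}{46} \approx -18573.0$)
$\frac{1}{b} = \frac{1}{- \frac{854361}{46}} = - \frac{46}{854361}$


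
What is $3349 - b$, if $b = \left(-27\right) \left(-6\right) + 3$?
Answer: $3184$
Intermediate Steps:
$b = 165$ ($b = 162 + 3 = 165$)
$3349 - b = 3349 - 165 = 3184$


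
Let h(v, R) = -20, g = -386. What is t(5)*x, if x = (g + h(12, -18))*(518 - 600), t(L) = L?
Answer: 166460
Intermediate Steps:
x = 33292 (x = (-386 - 20)*(518 - 600) = -406*(-82) = 33292)
t(5)*x = 5*33292 = 166460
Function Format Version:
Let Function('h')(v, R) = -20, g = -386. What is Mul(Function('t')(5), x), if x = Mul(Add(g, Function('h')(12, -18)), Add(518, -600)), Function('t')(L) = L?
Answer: 166460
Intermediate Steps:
x = 33292 (x = Mul(Add(-386, -20), Add(518, -600)) = Mul(-406, -82) = 33292)
Mul(Function('t')(5), x) = Mul(5, 33292) = 166460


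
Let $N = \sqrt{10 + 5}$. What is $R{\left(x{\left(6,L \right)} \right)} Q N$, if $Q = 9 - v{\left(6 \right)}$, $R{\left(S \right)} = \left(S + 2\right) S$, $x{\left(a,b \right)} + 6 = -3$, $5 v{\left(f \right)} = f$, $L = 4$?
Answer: $\frac{2457 \sqrt{15}}{5} \approx 1903.2$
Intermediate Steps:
$v{\left(f \right)} = \frac{f}{5}$
$x{\left(a,b \right)} = -9$ ($x{\left(a,b \right)} = -6 - 3 = -9$)
$R{\left(S \right)} = S \left(2 + S\right)$ ($R{\left(S \right)} = \left(2 + S\right) S = S \left(2 + S\right)$)
$Q = \frac{39}{5}$ ($Q = 9 - \frac{1}{5} \cdot 6 = 9 - \frac{6}{5} = \frac{39}{5} \approx 7.8$)
$N = \sqrt{15} \approx 3.873$
$R{\left(x{\left(6,L \right)} \right)} Q N = - 9 \left(2 - 9\right) \frac{39}{5} \sqrt{15} = \left(-9\right) \left(-7\right) \frac{39}{5} \sqrt{15} = 63 \cdot \frac{39}{5} \sqrt{15} = \frac{2457 \sqrt{15}}{5}$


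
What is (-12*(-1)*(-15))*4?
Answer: -720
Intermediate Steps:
(-12*(-1)*(-15))*4 = (12*(-15))*4 = -180*4 = -720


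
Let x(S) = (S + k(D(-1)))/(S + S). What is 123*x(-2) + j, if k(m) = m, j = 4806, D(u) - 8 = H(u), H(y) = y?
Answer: 18609/4 ≈ 4652.3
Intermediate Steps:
D(u) = 8 + u
x(S) = (7 + S)/(2*S) (x(S) = (S + (8 - 1))/(S + S) = (S + 7)/((2*S)) = (7 + S)*(1/(2*S)) = (7 + S)/(2*S))
123*x(-2) + j = 123*((½)*(7 - 2)/(-2)) + 4806 = 123*((½)*(-½)*5) + 4806 = 123*(-5/4) + 4806 = -615/4 + 4806 = 18609/4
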